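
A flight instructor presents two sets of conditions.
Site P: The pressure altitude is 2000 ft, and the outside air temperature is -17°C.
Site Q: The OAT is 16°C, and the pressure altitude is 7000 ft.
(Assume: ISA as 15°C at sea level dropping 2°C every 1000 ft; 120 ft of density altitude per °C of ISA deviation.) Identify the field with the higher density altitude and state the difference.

Site Q by 10160 ft

Site P: ISA temp = 11°C, deviation -28°C, DA = 2000 + 120 × (-28) = -1360 ft.
Site Q: ISA temp = 1°C, deviation +15°C, DA = 7000 + 120 × 15 = 8800 ft.
Site Q is higher by 8800 − (-1360) = 10160 ft.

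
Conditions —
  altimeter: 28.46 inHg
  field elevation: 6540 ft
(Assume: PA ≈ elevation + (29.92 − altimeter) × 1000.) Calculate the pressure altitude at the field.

8000 ft

Pressure correction = (29.92 − 28.46) × 1000 = +1460 ft.
Pressure altitude = 6540 + (+1460) = 8000 ft.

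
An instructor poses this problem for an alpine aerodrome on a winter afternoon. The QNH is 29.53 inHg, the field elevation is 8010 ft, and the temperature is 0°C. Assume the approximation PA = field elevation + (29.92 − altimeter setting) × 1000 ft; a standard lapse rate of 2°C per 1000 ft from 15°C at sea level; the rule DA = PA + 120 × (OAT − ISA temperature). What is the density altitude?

Pressure altitude = 8010 + (29.92 − 29.53) × 1000 = 8010 + (+390) = 8400 ft.
ISA temperature at 8400 ft = 15 − 2 × (8400/1000) = -1.8°C.
ISA deviation = 0 − (-1.8) = +1.8°C.
Density altitude = 8400 + 120 × (1.8) = 8616 ft.

8616 ft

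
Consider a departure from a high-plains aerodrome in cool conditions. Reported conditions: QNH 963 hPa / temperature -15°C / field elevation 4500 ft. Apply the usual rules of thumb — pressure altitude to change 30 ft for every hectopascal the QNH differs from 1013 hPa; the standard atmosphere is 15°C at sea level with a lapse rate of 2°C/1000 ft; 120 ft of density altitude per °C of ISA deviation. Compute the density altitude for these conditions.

3840 ft

Pressure altitude = 4500 + (1013 − 963) × 30 = 4500 + (+1500) = 6000 ft.
ISA temperature at 6000 ft = 15 − 2 × (6000/1000) = 3°C.
ISA deviation = -15 − 3 = -18°C.
Density altitude = 6000 + 120 × (-18) = 3840 ft.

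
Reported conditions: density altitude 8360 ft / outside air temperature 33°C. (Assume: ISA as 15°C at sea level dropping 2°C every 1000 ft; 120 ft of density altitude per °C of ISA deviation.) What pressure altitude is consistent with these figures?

DA = PA + 120 × (OAT − (15 − 2·PA/1000)) = PA + 120·OAT − 1800 + 0.24·PA = 1.24·PA + 120·OAT − 1800.
So 1.24·PA = 8360 − 120 × 33 + 1800 = 6200.
PA = 6200 / 1.24 = 5000 ft.

5000 ft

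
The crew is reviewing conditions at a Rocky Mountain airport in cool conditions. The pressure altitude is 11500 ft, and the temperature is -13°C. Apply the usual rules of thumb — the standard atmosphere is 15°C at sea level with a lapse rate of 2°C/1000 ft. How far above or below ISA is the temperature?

ISA temperature at 11500 ft = 15 − 2 × (11500/1000) = -8°C.
Deviation = OAT − ISA = -13 − (-8) = -5°C.

ISA-5°C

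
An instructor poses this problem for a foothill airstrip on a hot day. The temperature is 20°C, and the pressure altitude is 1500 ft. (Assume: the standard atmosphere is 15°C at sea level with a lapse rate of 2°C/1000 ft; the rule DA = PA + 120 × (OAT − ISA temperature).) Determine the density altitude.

ISA temperature at 1500 ft = 15 − 2 × (1500/1000) = 12°C.
ISA deviation = 20 − 12 = +8°C.
Density altitude = 1500 + 120 × (8) = 1500 + (+960) = 2460 ft.

2460 ft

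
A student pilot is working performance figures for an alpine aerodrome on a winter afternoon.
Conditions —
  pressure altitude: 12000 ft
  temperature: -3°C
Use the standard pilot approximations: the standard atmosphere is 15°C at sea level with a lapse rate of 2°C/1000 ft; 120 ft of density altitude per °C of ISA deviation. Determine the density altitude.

12720 ft

ISA temperature at 12000 ft = 15 − 2 × (12000/1000) = -9°C.
ISA deviation = -3 − (-9) = +6°C.
Density altitude = 12000 + 120 × (6) = 12000 + (+720) = 12720 ft.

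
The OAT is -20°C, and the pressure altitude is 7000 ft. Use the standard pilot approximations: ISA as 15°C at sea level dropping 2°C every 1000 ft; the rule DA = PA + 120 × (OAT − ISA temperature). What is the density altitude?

4480 ft

ISA temperature at 7000 ft = 15 − 2 × (7000/1000) = 1°C.
ISA deviation = -20 − 1 = -21°C.
Density altitude = 7000 + 120 × (-21) = 7000 + (-2520) = 4480 ft.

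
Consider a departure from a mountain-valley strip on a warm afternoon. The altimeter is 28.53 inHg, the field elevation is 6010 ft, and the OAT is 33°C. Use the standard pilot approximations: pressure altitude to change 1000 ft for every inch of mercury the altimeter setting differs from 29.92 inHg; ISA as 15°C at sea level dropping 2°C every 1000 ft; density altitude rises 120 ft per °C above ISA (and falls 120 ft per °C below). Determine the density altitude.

Pressure altitude = 6010 + (29.92 − 28.53) × 1000 = 6010 + (+1390) = 7400 ft.
ISA temperature at 7400 ft = 15 − 2 × (7400/1000) = 0.2°C.
ISA deviation = 33 − 0.2 = +32.8°C.
Density altitude = 7400 + 120 × (32.8) = 11336 ft.

11336 ft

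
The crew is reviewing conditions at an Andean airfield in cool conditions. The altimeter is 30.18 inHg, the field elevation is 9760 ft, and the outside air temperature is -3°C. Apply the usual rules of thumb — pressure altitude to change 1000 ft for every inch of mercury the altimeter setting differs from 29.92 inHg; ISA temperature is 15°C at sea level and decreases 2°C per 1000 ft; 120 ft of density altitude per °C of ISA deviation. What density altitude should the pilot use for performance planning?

9620 ft

Pressure altitude = 9760 + (29.92 − 30.18) × 1000 = 9760 + (-260) = 9500 ft.
ISA temperature at 9500 ft = 15 − 2 × (9500/1000) = -4°C.
ISA deviation = -3 − (-4) = +1°C.
Density altitude = 9500 + 120 × (1) = 9620 ft.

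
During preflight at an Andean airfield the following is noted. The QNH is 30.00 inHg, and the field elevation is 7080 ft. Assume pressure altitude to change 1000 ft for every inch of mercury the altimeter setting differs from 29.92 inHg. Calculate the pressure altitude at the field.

Pressure correction = (29.92 − 30.00) × 1000 = -80 ft.
Pressure altitude = 7080 + (-80) = 7000 ft.

7000 ft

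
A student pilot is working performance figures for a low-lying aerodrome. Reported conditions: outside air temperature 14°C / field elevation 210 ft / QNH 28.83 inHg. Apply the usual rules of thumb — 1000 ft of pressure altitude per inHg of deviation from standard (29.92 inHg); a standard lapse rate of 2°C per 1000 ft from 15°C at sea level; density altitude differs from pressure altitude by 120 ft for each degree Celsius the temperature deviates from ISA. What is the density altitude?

1492 ft

Pressure altitude = 210 + (29.92 − 28.83) × 1000 = 210 + (+1090) = 1300 ft.
ISA temperature at 1300 ft = 15 − 2 × (1300/1000) = 12.4°C.
ISA deviation = 14 − 12.4 = +1.6°C.
Density altitude = 1300 + 120 × (1.6) = 1492 ft.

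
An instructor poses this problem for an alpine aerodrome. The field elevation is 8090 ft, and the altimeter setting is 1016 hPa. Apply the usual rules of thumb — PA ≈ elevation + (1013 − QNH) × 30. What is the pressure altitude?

8000 ft

Pressure correction = (1013 − 1016) × 30 = -90 ft.
Pressure altitude = 8090 + (-90) = 8000 ft.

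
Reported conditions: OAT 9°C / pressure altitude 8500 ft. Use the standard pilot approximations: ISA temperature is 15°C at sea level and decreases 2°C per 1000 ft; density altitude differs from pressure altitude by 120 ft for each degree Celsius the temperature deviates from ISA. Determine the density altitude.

ISA temperature at 8500 ft = 15 − 2 × (8500/1000) = -2°C.
ISA deviation = 9 − (-2) = +11°C.
Density altitude = 8500 + 120 × (11) = 8500 + (+1320) = 9820 ft.

9820 ft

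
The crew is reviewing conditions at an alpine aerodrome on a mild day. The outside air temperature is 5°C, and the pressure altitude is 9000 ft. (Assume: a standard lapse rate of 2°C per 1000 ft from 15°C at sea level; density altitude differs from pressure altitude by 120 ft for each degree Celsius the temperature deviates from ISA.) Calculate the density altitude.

9960 ft

ISA temperature at 9000 ft = 15 − 2 × (9000/1000) = -3°C.
ISA deviation = 5 − (-3) = +8°C.
Density altitude = 9000 + 120 × (8) = 9000 + (+960) = 9960 ft.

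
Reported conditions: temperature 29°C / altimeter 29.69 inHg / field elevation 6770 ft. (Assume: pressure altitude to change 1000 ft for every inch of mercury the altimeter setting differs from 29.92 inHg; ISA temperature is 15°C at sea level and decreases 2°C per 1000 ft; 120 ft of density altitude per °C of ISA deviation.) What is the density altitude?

10360 ft

Pressure altitude = 6770 + (29.92 − 29.69) × 1000 = 6770 + (+230) = 7000 ft.
ISA temperature at 7000 ft = 15 − 2 × (7000/1000) = 1°C.
ISA deviation = 29 − 1 = +28°C.
Density altitude = 7000 + 120 × (28) = 10360 ft.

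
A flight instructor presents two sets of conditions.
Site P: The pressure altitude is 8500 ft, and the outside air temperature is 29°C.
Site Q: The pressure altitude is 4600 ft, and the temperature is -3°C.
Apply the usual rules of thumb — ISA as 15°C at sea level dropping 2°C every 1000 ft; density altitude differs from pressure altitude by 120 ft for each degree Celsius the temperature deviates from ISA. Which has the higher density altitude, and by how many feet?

Site P by 8676 ft

Site P: ISA temp = -2°C, deviation +31°C, DA = 8500 + 120 × 31 = 12220 ft.
Site Q: ISA temp = 5.8°C, deviation -8.8°C, DA = 4600 + 120 × (-8.8) = 3544 ft.
Site P is higher by 12220 − 3544 = 8676 ft.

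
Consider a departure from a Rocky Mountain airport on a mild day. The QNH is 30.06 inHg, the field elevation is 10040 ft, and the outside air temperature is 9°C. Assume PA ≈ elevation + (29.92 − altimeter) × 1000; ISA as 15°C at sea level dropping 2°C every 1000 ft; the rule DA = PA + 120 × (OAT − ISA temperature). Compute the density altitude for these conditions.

11556 ft

Pressure altitude = 10040 + (29.92 − 30.06) × 1000 = 10040 + (-140) = 9900 ft.
ISA temperature at 9900 ft = 15 − 2 × (9900/1000) = -4.8°C.
ISA deviation = 9 − (-4.8) = +13.8°C.
Density altitude = 9900 + 120 × (13.8) = 11556 ft.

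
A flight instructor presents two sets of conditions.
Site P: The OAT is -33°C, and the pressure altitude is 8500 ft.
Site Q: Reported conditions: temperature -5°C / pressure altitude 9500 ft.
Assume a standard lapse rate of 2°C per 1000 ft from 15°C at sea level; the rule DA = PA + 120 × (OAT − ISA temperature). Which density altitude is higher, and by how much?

Site Q by 4600 ft

Site P: ISA temp = -2°C, deviation -31°C, DA = 8500 + 120 × (-31) = 4780 ft.
Site Q: ISA temp = -4°C, deviation -1°C, DA = 9500 + 120 × (-1) = 9380 ft.
Site Q is higher by 9380 − 4780 = 4600 ft.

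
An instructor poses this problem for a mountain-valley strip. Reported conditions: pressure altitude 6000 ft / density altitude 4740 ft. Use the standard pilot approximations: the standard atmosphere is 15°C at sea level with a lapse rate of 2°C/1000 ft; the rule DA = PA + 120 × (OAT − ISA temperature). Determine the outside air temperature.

-7.5°C

Density altitude − pressure altitude = 4740 − 6000 = -1260 ft.
At 120 ft/°C that is an ISA deviation of -1260/120 = -10.5°C.
ISA temperature at 6000 ft = 15 − 2 × (6000/1000) = 3°C.
OAT = ISA + deviation = 3 + (-10.5) = -7.5°C.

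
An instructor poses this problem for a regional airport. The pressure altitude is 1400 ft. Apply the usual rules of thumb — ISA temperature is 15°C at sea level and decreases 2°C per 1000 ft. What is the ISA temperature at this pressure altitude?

12.2°C

ISA temperature = 15 − 2 × (1400/1000) = 15 − 2.8 = 12.2°C.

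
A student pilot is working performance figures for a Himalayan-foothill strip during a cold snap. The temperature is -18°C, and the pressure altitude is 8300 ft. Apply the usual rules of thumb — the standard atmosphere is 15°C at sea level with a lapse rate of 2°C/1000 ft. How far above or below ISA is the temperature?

ISA-16.4°C

ISA temperature at 8300 ft = 15 − 2 × (8300/1000) = -1.6°C.
Deviation = OAT − ISA = -18 − (-1.6) = -16.4°C.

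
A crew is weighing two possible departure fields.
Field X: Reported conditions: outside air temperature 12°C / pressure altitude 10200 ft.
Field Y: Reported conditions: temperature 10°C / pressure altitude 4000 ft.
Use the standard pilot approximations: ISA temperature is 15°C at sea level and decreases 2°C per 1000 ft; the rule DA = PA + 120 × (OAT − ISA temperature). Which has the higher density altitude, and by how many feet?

Field X: ISA temp = -5.4°C, deviation +17.4°C, DA = 10200 + 120 × 17.4 = 12288 ft.
Field Y: ISA temp = 7°C, deviation +3°C, DA = 4000 + 120 × 3 = 4360 ft.
Field X is higher by 12288 − 4360 = 7928 ft.

Field X by 7928 ft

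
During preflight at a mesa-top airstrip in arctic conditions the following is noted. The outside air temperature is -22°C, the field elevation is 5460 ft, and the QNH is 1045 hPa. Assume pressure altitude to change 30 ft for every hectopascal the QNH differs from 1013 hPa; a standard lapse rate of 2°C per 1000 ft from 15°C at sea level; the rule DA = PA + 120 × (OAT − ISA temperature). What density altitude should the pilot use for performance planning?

1140 ft

Pressure altitude = 5460 + (1013 − 1045) × 30 = 5460 + (-960) = 4500 ft.
ISA temperature at 4500 ft = 15 − 2 × (4500/1000) = 6°C.
ISA deviation = -22 − 6 = -28°C.
Density altitude = 4500 + 120 × (-28) = 1140 ft.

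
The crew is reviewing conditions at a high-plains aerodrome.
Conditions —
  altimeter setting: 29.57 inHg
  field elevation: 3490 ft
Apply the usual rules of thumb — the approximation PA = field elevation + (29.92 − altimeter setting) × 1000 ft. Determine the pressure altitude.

Pressure correction = (29.92 − 29.57) × 1000 = +350 ft.
Pressure altitude = 3490 + (+350) = 3840 ft.

3840 ft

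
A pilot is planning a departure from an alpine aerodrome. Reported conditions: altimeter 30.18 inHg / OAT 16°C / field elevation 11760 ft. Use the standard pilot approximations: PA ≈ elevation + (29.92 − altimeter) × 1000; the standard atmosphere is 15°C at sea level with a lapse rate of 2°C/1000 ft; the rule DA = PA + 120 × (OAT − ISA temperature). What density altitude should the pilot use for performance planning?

14380 ft

Pressure altitude = 11760 + (29.92 − 30.18) × 1000 = 11760 + (-260) = 11500 ft.
ISA temperature at 11500 ft = 15 − 2 × (11500/1000) = -8°C.
ISA deviation = 16 − (-8) = +24°C.
Density altitude = 11500 + 120 × (24) = 14380 ft.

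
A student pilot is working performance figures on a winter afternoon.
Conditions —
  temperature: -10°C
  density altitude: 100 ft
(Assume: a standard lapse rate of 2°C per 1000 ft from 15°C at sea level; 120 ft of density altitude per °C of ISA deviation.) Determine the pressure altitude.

2500 ft

DA = PA + 120 × (OAT − (15 − 2·PA/1000)) = PA + 120·OAT − 1800 + 0.24·PA = 1.24·PA + 120·OAT − 1800.
So 1.24·PA = 100 − 120 × (-10) + 1800 = 3100.
PA = 3100 / 1.24 = 2500 ft.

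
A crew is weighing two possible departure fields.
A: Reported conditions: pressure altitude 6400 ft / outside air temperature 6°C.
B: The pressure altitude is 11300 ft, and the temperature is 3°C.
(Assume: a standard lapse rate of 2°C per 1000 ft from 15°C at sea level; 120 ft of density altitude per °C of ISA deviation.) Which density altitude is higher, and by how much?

A: ISA temp = 2.2°C, deviation +3.8°C, DA = 6400 + 120 × 3.8 = 6856 ft.
B: ISA temp = -7.6°C, deviation +10.6°C, DA = 11300 + 120 × 10.6 = 12572 ft.
B is higher by 12572 − 6856 = 5716 ft.

B by 5716 ft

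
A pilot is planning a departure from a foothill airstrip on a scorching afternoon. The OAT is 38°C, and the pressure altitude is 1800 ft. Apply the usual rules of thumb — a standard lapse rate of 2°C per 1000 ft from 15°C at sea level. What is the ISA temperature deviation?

ISA+26.6°C

ISA temperature at 1800 ft = 15 − 2 × (1800/1000) = 11.4°C.
Deviation = OAT − ISA = 38 − 11.4 = +26.6°C.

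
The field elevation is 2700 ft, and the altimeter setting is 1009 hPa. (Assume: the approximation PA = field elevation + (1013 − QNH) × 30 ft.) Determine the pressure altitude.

Pressure correction = (1013 − 1009) × 30 = +120 ft.
Pressure altitude = 2700 + (+120) = 2820 ft.

2820 ft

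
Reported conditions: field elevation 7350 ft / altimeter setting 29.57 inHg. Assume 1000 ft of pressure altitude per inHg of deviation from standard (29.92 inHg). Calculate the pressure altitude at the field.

7700 ft

Pressure correction = (29.92 − 29.57) × 1000 = +350 ft.
Pressure altitude = 7350 + (+350) = 7700 ft.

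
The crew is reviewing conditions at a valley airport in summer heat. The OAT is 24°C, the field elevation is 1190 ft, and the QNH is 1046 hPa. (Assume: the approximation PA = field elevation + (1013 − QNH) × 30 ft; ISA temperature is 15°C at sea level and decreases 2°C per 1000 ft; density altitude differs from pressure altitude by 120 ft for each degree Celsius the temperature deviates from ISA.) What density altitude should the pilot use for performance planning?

1328 ft

Pressure altitude = 1190 + (1013 − 1046) × 30 = 1190 + (-990) = 200 ft.
ISA temperature at 200 ft = 15 − 2 × (200/1000) = 14.6°C.
ISA deviation = 24 − 14.6 = +9.4°C.
Density altitude = 200 + 120 × (9.4) = 1328 ft.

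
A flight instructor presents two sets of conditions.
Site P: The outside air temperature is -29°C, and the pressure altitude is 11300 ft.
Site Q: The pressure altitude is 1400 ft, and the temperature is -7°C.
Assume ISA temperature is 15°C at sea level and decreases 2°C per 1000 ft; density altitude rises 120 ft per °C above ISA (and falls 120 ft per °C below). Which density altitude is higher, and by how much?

Site P by 9636 ft

Site P: ISA temp = -7.6°C, deviation -21.4°C, DA = 11300 + 120 × (-21.4) = 8732 ft.
Site Q: ISA temp = 12.2°C, deviation -19.2°C, DA = 1400 + 120 × (-19.2) = -904 ft.
Site P is higher by 8732 − (-904) = 9636 ft.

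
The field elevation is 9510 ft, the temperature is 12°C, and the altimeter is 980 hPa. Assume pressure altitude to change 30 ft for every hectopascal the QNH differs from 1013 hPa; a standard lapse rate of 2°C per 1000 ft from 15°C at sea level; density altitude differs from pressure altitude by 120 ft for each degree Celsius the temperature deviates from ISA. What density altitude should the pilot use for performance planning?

Pressure altitude = 9510 + (1013 − 980) × 30 = 9510 + (+990) = 10500 ft.
ISA temperature at 10500 ft = 15 − 2 × (10500/1000) = -6°C.
ISA deviation = 12 − (-6) = +18°C.
Density altitude = 10500 + 120 × (18) = 12660 ft.

12660 ft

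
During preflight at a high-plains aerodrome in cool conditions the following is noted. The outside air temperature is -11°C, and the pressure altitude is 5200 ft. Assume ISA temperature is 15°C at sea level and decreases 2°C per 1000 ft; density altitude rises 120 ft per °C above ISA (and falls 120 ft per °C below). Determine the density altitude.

3328 ft

ISA temperature at 5200 ft = 15 − 2 × (5200/1000) = 4.6°C.
ISA deviation = -11 − 4.6 = -15.6°C.
Density altitude = 5200 + 120 × (-15.6) = 5200 + (-1872) = 3328 ft.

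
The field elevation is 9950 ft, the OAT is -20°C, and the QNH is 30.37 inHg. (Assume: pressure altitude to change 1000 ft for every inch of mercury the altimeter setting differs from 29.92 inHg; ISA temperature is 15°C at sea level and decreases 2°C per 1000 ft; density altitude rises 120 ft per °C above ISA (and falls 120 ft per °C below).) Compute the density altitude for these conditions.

7580 ft

Pressure altitude = 9950 + (29.92 − 30.37) × 1000 = 9950 + (-450) = 9500 ft.
ISA temperature at 9500 ft = 15 − 2 × (9500/1000) = -4°C.
ISA deviation = -20 − (-4) = -16°C.
Density altitude = 9500 + 120 × (-16) = 7580 ft.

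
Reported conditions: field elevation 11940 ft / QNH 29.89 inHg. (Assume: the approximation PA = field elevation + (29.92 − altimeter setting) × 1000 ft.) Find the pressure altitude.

Pressure correction = (29.92 − 29.89) × 1000 = +30 ft.
Pressure altitude = 11940 + (+30) = 11970 ft.

11970 ft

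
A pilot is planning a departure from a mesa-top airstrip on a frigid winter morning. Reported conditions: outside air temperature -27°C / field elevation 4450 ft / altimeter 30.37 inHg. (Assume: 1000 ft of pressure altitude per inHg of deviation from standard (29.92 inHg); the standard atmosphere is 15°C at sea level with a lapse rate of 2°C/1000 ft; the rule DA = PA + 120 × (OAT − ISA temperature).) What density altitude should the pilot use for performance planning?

-80 ft

Pressure altitude = 4450 + (29.92 − 30.37) × 1000 = 4450 + (-450) = 4000 ft.
ISA temperature at 4000 ft = 15 − 2 × (4000/1000) = 7°C.
ISA deviation = -27 − 7 = -34°C.
Density altitude = 4000 + 120 × (-34) = -80 ft.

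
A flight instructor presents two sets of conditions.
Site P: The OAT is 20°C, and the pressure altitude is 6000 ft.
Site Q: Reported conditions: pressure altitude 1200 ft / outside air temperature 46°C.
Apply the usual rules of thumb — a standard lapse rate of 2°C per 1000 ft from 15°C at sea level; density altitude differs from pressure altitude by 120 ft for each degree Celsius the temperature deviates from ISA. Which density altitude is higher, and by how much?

Site P by 2832 ft

Site P: ISA temp = 3°C, deviation +17°C, DA = 6000 + 120 × 17 = 8040 ft.
Site Q: ISA temp = 12.6°C, deviation +33.4°C, DA = 1200 + 120 × 33.4 = 5208 ft.
Site P is higher by 8040 − 5208 = 2832 ft.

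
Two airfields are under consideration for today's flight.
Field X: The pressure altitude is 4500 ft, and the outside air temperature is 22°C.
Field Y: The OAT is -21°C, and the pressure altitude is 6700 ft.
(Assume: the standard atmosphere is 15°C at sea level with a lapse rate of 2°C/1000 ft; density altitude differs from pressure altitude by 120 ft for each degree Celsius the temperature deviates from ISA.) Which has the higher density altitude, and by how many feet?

Field X by 2432 ft

Field X: ISA temp = 6°C, deviation +16°C, DA = 4500 + 120 × 16 = 6420 ft.
Field Y: ISA temp = 1.6°C, deviation -22.6°C, DA = 6700 + 120 × (-22.6) = 3988 ft.
Field X is higher by 6420 − 3988 = 2432 ft.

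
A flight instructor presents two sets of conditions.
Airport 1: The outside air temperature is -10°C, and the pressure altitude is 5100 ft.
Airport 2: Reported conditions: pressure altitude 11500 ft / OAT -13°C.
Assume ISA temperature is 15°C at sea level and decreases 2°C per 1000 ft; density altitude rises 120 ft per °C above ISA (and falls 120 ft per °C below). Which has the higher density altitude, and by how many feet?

Airport 2 by 7576 ft

Airport 1: ISA temp = 4.8°C, deviation -14.8°C, DA = 5100 + 120 × (-14.8) = 3324 ft.
Airport 2: ISA temp = -8°C, deviation -5°C, DA = 11500 + 120 × (-5) = 10900 ft.
Airport 2 is higher by 10900 − 3324 = 7576 ft.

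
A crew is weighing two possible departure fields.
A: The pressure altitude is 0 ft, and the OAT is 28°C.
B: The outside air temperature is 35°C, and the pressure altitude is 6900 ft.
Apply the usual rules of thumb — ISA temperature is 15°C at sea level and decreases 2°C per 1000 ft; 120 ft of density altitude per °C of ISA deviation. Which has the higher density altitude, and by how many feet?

B by 9396 ft

A: ISA temp = 15°C, deviation +13°C, DA = 0 + 120 × 13 = 1560 ft.
B: ISA temp = 1.2°C, deviation +33.8°C, DA = 6900 + 120 × 33.8 = 10956 ft.
B is higher by 10956 − 1560 = 9396 ft.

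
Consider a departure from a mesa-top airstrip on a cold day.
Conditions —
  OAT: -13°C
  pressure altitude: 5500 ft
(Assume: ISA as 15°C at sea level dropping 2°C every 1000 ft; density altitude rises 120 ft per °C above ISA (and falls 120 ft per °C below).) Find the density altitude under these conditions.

ISA temperature at 5500 ft = 15 − 2 × (5500/1000) = 4°C.
ISA deviation = -13 − 4 = -17°C.
Density altitude = 5500 + 120 × (-17) = 5500 + (-2040) = 3460 ft.

3460 ft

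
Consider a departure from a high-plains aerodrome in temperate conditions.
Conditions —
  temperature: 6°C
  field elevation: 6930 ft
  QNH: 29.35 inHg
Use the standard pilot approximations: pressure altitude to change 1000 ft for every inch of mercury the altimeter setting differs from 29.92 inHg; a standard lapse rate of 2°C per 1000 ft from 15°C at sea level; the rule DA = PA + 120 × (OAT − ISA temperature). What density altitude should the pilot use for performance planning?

8220 ft

Pressure altitude = 6930 + (29.92 − 29.35) × 1000 = 6930 + (+570) = 7500 ft.
ISA temperature at 7500 ft = 15 − 2 × (7500/1000) = 0°C.
ISA deviation = 6 − 0 = +6°C.
Density altitude = 7500 + 120 × (6) = 8220 ft.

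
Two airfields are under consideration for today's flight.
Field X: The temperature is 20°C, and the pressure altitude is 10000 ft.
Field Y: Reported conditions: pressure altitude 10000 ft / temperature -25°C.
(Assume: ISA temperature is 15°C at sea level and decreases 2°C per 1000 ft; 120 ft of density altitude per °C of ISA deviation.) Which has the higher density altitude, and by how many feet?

Field X: ISA temp = -5°C, deviation +25°C, DA = 10000 + 120 × 25 = 13000 ft.
Field Y: ISA temp = -5°C, deviation -20°C, DA = 10000 + 120 × (-20) = 7600 ft.
Field X is higher by 13000 − 7600 = 5400 ft.

Field X by 5400 ft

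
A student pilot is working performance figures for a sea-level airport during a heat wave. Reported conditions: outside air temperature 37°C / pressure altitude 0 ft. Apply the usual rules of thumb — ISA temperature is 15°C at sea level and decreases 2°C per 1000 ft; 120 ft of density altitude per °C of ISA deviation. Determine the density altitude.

2640 ft

ISA temperature at 0 ft = 15 − 2 × (0/1000) = 15°C.
ISA deviation = 37 − 15 = +22°C.
Density altitude = 0 + 120 × (22) = 0 + (+2640) = 2640 ft.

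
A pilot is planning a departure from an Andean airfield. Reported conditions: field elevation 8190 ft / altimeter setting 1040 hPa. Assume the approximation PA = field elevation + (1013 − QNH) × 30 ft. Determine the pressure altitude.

7380 ft

Pressure correction = (1013 − 1040) × 30 = -810 ft.
Pressure altitude = 8190 + (-810) = 7380 ft.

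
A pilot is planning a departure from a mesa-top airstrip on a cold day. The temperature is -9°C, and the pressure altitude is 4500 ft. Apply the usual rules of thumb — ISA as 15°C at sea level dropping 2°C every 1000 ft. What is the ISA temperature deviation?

ISA temperature at 4500 ft = 15 − 2 × (4500/1000) = 6°C.
Deviation = OAT − ISA = -9 − 6 = -15°C.

ISA-15°C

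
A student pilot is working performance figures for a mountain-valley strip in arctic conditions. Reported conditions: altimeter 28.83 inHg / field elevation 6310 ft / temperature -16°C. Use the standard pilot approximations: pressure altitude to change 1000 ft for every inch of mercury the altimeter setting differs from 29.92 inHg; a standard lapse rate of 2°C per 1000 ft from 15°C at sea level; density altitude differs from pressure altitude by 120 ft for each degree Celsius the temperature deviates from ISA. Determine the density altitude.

5456 ft

Pressure altitude = 6310 + (29.92 − 28.83) × 1000 = 6310 + (+1090) = 7400 ft.
ISA temperature at 7400 ft = 15 − 2 × (7400/1000) = 0.2°C.
ISA deviation = -16 − 0.2 = -16.2°C.
Density altitude = 7400 + 120 × (-16.2) = 5456 ft.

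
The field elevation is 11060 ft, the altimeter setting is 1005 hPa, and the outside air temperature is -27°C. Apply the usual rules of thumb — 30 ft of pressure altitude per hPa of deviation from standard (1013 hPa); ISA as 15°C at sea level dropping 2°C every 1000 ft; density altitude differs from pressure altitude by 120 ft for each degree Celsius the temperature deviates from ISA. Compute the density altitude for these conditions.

8972 ft

Pressure altitude = 11060 + (1013 − 1005) × 30 = 11060 + (+240) = 11300 ft.
ISA temperature at 11300 ft = 15 − 2 × (11300/1000) = -7.6°C.
ISA deviation = -27 − (-7.6) = -19.4°C.
Density altitude = 11300 + 120 × (-19.4) = 8972 ft.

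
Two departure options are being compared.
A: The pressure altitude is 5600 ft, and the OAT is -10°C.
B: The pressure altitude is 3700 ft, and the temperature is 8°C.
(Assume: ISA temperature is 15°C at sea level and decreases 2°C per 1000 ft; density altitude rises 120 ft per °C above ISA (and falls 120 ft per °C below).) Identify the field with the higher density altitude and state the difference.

A by 196 ft

A: ISA temp = 3.8°C, deviation -13.8°C, DA = 5600 + 120 × (-13.8) = 3944 ft.
B: ISA temp = 7.6°C, deviation +0.4°C, DA = 3700 + 120 × 0.4 = 3748 ft.
A is higher by 3944 − 3748 = 196 ft.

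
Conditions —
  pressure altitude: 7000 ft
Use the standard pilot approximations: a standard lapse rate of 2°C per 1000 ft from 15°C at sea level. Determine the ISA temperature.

ISA temperature = 15 − 2 × (7000/1000) = 15 − 14 = 1°C.

1°C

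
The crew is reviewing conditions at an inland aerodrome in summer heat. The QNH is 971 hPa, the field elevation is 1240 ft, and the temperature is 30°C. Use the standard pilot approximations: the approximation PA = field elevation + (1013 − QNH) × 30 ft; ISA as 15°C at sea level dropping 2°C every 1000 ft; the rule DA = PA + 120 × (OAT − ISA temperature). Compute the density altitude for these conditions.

4900 ft

Pressure altitude = 1240 + (1013 − 971) × 30 = 1240 + (+1260) = 2500 ft.
ISA temperature at 2500 ft = 15 − 2 × (2500/1000) = 10°C.
ISA deviation = 30 − 10 = +20°C.
Density altitude = 2500 + 120 × (20) = 4900 ft.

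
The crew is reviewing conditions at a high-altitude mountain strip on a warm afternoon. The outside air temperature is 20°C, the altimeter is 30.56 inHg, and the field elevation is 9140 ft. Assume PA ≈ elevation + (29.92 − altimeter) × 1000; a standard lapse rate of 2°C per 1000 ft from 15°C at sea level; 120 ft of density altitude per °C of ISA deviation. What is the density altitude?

11140 ft

Pressure altitude = 9140 + (29.92 − 30.56) × 1000 = 9140 + (-640) = 8500 ft.
ISA temperature at 8500 ft = 15 − 2 × (8500/1000) = -2°C.
ISA deviation = 20 − (-2) = +22°C.
Density altitude = 8500 + 120 × (22) = 11140 ft.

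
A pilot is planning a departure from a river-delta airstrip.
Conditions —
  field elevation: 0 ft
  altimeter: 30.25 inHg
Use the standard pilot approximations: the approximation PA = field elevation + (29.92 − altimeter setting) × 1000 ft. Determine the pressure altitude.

-330 ft

Pressure correction = (29.92 − 30.25) × 1000 = -330 ft.
Pressure altitude = 0 + (-330) = -330 ft.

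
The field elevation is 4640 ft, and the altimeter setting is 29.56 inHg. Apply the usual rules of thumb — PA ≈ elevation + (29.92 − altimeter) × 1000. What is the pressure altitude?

Pressure correction = (29.92 − 29.56) × 1000 = +360 ft.
Pressure altitude = 4640 + (+360) = 5000 ft.

5000 ft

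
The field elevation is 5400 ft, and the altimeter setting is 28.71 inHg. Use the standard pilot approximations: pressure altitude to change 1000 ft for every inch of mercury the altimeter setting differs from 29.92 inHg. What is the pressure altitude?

Pressure correction = (29.92 − 28.71) × 1000 = +1210 ft.
Pressure altitude = 5400 + (+1210) = 6610 ft.

6610 ft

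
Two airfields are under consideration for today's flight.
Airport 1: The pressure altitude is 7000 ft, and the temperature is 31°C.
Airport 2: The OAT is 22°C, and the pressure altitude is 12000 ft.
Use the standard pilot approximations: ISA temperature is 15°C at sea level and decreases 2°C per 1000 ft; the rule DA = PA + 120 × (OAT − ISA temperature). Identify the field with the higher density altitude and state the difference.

Airport 1: ISA temp = 1°C, deviation +30°C, DA = 7000 + 120 × 30 = 10600 ft.
Airport 2: ISA temp = -9°C, deviation +31°C, DA = 12000 + 120 × 31 = 15720 ft.
Airport 2 is higher by 15720 − 10600 = 5120 ft.

Airport 2 by 5120 ft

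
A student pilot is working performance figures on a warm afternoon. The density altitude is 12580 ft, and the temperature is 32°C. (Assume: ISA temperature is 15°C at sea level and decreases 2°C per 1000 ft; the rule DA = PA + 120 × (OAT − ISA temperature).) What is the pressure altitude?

8500 ft

DA = PA + 120 × (OAT − (15 − 2·PA/1000)) = PA + 120·OAT − 1800 + 0.24·PA = 1.24·PA + 120·OAT − 1800.
So 1.24·PA = 12580 − 120 × 32 + 1800 = 10540.
PA = 10540 / 1.24 = 8500 ft.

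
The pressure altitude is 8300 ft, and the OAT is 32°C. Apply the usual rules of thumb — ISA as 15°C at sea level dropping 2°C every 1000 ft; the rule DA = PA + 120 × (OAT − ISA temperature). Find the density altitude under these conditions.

ISA temperature at 8300 ft = 15 − 2 × (8300/1000) = -1.6°C.
ISA deviation = 32 − (-1.6) = +33.6°C.
Density altitude = 8300 + 120 × (33.6) = 8300 + (+4032) = 12332 ft.

12332 ft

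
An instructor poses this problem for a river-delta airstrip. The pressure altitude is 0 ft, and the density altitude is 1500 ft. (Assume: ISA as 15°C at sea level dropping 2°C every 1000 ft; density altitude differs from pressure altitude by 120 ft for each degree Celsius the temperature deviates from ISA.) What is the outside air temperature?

27.5°C

Density altitude − pressure altitude = 1500 − 0 = +1500 ft.
At 120 ft/°C that is an ISA deviation of 1500/120 = +12.5°C.
ISA temperature at 0 ft = 15 − 2 × (0/1000) = 15°C.
OAT = ISA + deviation = 15 + (+12.5) = 27.5°C.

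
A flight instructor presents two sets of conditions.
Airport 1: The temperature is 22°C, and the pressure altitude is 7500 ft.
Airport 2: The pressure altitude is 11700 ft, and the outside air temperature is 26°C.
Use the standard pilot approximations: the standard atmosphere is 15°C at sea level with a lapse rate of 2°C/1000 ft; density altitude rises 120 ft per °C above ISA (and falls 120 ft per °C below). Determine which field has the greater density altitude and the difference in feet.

Airport 2 by 5688 ft

Airport 1: ISA temp = 0°C, deviation +22°C, DA = 7500 + 120 × 22 = 10140 ft.
Airport 2: ISA temp = -8.4°C, deviation +34.4°C, DA = 11700 + 120 × 34.4 = 15828 ft.
Airport 2 is higher by 15828 − 10140 = 5688 ft.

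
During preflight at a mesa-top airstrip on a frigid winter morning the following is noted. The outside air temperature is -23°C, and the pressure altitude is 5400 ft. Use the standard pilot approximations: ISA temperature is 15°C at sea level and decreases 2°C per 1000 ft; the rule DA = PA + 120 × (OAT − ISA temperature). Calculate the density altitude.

ISA temperature at 5400 ft = 15 − 2 × (5400/1000) = 4.2°C.
ISA deviation = -23 − 4.2 = -27.2°C.
Density altitude = 5400 + 120 × (-27.2) = 5400 + (-3264) = 2136 ft.

2136 ft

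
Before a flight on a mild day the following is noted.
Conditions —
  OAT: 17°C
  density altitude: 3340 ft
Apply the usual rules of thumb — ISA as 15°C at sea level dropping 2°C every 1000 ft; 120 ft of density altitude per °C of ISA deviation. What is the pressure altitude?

2500 ft

DA = PA + 120 × (OAT − (15 − 2·PA/1000)) = PA + 120·OAT − 1800 + 0.24·PA = 1.24·PA + 120·OAT − 1800.
So 1.24·PA = 3340 − 120 × 17 + 1800 = 3100.
PA = 3100 / 1.24 = 2500 ft.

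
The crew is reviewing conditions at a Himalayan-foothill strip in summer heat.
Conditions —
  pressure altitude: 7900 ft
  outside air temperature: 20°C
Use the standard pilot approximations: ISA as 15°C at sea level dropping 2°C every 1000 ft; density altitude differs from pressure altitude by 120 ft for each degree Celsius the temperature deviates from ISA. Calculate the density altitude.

ISA temperature at 7900 ft = 15 − 2 × (7900/1000) = -0.8°C.
ISA deviation = 20 − (-0.8) = +20.8°C.
Density altitude = 7900 + 120 × (20.8) = 7900 + (+2496) = 10396 ft.

10396 ft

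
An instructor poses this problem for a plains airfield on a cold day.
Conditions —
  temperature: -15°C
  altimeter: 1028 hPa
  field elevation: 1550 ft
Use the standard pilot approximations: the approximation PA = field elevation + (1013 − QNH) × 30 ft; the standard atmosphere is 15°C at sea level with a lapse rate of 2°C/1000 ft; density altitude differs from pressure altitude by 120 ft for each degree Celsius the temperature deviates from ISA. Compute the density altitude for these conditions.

Pressure altitude = 1550 + (1013 − 1028) × 30 = 1550 + (-450) = 1100 ft.
ISA temperature at 1100 ft = 15 − 2 × (1100/1000) = 12.8°C.
ISA deviation = -15 − 12.8 = -27.8°C.
Density altitude = 1100 + 120 × (-27.8) = -2236 ft.

-2236 ft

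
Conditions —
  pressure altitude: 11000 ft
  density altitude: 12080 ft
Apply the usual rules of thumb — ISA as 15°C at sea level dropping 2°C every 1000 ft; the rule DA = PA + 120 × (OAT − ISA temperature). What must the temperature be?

2°C

Density altitude − pressure altitude = 12080 − 11000 = +1080 ft.
At 120 ft/°C that is an ISA deviation of 1080/120 = +9°C.
ISA temperature at 11000 ft = 15 − 2 × (11000/1000) = -7°C.
OAT = ISA + deviation = -7 + (+9) = 2°C.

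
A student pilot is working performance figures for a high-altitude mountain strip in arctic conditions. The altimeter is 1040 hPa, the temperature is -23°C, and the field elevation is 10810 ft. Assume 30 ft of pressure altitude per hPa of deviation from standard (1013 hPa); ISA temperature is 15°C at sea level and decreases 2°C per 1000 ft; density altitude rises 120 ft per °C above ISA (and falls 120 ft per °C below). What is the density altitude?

7840 ft

Pressure altitude = 10810 + (1013 − 1040) × 30 = 10810 + (-810) = 10000 ft.
ISA temperature at 10000 ft = 15 − 2 × (10000/1000) = -5°C.
ISA deviation = -23 − (-5) = -18°C.
Density altitude = 10000 + 120 × (-18) = 7840 ft.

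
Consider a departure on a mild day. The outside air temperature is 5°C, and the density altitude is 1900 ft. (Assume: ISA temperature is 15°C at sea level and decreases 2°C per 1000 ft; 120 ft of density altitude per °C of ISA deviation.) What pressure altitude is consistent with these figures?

2500 ft

DA = PA + 120 × (OAT − (15 − 2·PA/1000)) = PA + 120·OAT − 1800 + 0.24·PA = 1.24·PA + 120·OAT − 1800.
So 1.24·PA = 1900 − 120 × 5 + 1800 = 3100.
PA = 3100 / 1.24 = 2500 ft.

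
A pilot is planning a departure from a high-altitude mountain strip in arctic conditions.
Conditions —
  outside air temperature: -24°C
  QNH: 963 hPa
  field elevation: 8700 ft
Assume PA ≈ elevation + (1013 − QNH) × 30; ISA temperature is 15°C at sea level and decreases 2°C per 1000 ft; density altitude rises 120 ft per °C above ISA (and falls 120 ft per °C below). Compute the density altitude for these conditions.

7968 ft

Pressure altitude = 8700 + (1013 − 963) × 30 = 8700 + (+1500) = 10200 ft.
ISA temperature at 10200 ft = 15 − 2 × (10200/1000) = -5.4°C.
ISA deviation = -24 − (-5.4) = -18.6°C.
Density altitude = 10200 + 120 × (-18.6) = 7968 ft.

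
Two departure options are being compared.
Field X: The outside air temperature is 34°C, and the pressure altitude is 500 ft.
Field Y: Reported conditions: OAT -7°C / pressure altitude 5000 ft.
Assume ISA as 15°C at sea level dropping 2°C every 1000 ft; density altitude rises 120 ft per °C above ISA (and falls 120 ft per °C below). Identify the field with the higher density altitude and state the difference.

Field Y by 660 ft

Field X: ISA temp = 14°C, deviation +20°C, DA = 500 + 120 × 20 = 2900 ft.
Field Y: ISA temp = 5°C, deviation -12°C, DA = 5000 + 120 × (-12) = 3560 ft.
Field Y is higher by 3560 − 2900 = 660 ft.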